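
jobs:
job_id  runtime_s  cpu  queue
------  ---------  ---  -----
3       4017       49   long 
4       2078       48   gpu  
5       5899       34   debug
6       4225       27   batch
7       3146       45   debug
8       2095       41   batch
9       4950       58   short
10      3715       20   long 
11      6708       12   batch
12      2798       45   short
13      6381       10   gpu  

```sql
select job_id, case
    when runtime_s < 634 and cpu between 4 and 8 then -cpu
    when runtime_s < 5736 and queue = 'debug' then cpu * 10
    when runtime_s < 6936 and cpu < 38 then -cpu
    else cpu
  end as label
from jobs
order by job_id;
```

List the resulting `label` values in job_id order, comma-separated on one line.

49, 48, -34, -27, 450, 41, 58, -20, -12, 45, -10

job_id=3: ELSE → 49
job_id=4: ELSE → 48
job_id=5: runtime_s < 6936 and cpu < 38 → -34
job_id=6: runtime_s < 6936 and cpu < 38 → -27
job_id=7: runtime_s < 5736 and queue = 'debug' → 450
job_id=8: ELSE → 41
job_id=9: ELSE → 58
job_id=10: runtime_s < 6936 and cpu < 38 → -20
job_id=11: runtime_s < 6936 and cpu < 38 → -12
job_id=12: ELSE → 45
job_id=13: runtime_s < 6936 and cpu < 38 → -10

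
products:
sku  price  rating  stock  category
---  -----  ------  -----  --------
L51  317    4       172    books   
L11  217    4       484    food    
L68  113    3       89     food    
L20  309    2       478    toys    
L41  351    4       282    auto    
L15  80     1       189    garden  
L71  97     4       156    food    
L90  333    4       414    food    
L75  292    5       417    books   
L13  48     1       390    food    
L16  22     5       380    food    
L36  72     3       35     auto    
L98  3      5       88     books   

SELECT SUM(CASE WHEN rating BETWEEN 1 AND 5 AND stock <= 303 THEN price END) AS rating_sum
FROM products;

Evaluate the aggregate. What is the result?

sku=L51: ✓ → 317
sku=L11: ✗
sku=L68: ✓ → 113
sku=L20: ✗
sku=L41: ✓ → 351
sku=L15: ✓ → 80
sku=L71: ✓ → 97
sku=L90: ✗
sku=L75: ✗
sku=L13: ✗
sku=L16: ✗
sku=L36: ✓ → 72
sku=L98: ✓ → 3
rating_sum = 317 + 113 + 351 + 80 + 97 + 72 + 3 = 1033

1033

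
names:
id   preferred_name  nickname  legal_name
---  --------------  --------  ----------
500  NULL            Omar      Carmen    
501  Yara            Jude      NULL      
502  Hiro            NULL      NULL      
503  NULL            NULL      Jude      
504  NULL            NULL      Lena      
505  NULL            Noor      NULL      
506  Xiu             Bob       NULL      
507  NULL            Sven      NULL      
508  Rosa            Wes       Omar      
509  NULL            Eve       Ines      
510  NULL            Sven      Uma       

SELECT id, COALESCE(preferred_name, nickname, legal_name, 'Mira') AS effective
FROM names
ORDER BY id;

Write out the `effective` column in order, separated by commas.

Omar, Yara, Hiro, Jude, Lena, Noor, Xiu, Sven, Rosa, Eve, Sven

id=500: preferred_name=NULL, nickname=Omar → Omar
id=501: preferred_name=Yara → Yara
id=502: preferred_name=Hiro → Hiro
id=503: preferred_name=NULL, nickname=NULL, legal_name=Jude → Jude
id=504: preferred_name=NULL, nickname=NULL, legal_name=Lena → Lena
id=505: preferred_name=NULL, nickname=Noor → Noor
id=506: preferred_name=Xiu → Xiu
id=507: preferred_name=NULL, nickname=Sven → Sven
id=508: preferred_name=Rosa → Rosa
id=509: preferred_name=NULL, nickname=Eve → Eve
id=510: preferred_name=NULL, nickname=Sven → Sven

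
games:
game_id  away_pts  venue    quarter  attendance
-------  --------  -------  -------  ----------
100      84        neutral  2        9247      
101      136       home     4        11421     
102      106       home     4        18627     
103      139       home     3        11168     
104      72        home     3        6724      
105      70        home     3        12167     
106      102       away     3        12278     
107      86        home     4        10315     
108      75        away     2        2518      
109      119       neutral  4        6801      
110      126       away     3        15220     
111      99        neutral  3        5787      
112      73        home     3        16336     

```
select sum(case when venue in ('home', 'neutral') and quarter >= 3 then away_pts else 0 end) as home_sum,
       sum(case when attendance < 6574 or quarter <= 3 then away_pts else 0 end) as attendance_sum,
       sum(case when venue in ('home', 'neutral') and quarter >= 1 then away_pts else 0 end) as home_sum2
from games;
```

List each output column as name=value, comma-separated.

[home_sum: venue in ('home', 'neutral') and quarter >= 3]
game_id=100: ✗
game_id=101: ✓ → 136
game_id=102: ✓ → 106
game_id=103: ✓ → 139
game_id=104: ✓ → 72
game_id=105: ✓ → 70
game_id=106: ✗
game_id=107: ✓ → 86
game_id=108: ✗
game_id=109: ✓ → 119
game_id=110: ✗
game_id=111: ✓ → 99
game_id=112: ✓ → 73
home_sum = 136 + 106 + 139 + 72 + 70 + 86 + 119 + 99 + 73 = 900
—
[attendance_sum: attendance < 6574 or quarter <= 3]
game_id=100: ✓ → 84
game_id=101: ✗
game_id=102: ✗
game_id=103: ✓ → 139
game_id=104: ✓ → 72
game_id=105: ✓ → 70
game_id=106: ✓ → 102
game_id=107: ✗
game_id=108: ✓ → 75
game_id=109: ✗
game_id=110: ✓ → 126
game_id=111: ✓ → 99
game_id=112: ✓ → 73
attendance_sum = 84 + 139 + 72 + 70 + 102 + 75 + 126 + 99 + 73 = 840
—
[home_sum2: venue in ('home', 'neutral') and quarter >= 1]
game_id=100: ✓ → 84
game_id=101: ✓ → 136
game_id=102: ✓ → 106
game_id=103: ✓ → 139
game_id=104: ✓ → 72
game_id=105: ✓ → 70
game_id=106: ✗
game_id=107: ✓ → 86
game_id=108: ✗
game_id=109: ✓ → 119
game_id=110: ✗
game_id=111: ✓ → 99
game_id=112: ✓ → 73
home_sum2 = 84 + 136 + 106 + 139 + 72 + 70 + 86 + 119 + 99 + 73 = 984

home_sum=900, attendance_sum=840, home_sum2=984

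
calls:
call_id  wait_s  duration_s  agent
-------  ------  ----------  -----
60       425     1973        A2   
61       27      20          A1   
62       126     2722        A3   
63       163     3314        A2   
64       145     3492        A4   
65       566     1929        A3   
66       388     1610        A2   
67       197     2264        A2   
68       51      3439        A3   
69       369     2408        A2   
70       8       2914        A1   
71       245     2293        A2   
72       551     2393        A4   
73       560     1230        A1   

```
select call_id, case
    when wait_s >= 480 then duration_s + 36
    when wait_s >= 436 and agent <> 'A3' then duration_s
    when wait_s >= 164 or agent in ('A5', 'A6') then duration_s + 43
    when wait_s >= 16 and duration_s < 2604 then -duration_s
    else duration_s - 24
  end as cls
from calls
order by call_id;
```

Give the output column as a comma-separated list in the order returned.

call_id=60: wait_s >= 164 or agent in ('A5', 'A6') → 2016
call_id=61: wait_s >= 16 and duration_s < 2604 → -20
call_id=62: ELSE → 2698
call_id=63: ELSE → 3290
call_id=64: ELSE → 3468
call_id=65: wait_s >= 480 → 1965
call_id=66: wait_s >= 164 or agent in ('A5', 'A6') → 1653
call_id=67: wait_s >= 164 or agent in ('A5', 'A6') → 2307
call_id=68: ELSE → 3415
call_id=69: wait_s >= 164 or agent in ('A5', 'A6') → 2451
call_id=70: ELSE → 2890
call_id=71: wait_s >= 164 or agent in ('A5', 'A6') → 2336
call_id=72: wait_s >= 480 → 2429
call_id=73: wait_s >= 480 → 1266

2016, -20, 2698, 3290, 3468, 1965, 1653, 2307, 3415, 2451, 2890, 2336, 2429, 1266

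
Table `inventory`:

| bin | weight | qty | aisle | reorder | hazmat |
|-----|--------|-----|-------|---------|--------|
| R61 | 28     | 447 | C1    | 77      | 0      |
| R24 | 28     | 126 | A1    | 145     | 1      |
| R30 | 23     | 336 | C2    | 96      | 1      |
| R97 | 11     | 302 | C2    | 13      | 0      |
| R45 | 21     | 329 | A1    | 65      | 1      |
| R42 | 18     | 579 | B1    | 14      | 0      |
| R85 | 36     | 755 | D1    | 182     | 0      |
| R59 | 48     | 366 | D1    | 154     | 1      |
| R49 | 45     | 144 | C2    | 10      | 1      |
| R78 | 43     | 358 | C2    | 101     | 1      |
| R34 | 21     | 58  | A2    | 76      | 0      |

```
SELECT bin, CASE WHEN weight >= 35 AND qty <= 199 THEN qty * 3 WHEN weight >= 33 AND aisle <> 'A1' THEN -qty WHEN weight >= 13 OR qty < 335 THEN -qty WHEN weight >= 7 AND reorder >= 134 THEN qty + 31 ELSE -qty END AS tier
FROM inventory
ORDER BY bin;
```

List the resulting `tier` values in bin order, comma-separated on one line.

-126, -336, -58, -579, -329, 432, -366, -447, -358, -755, -302

bin=R24: weight >= 13 OR qty < 335 → -126
bin=R30: weight >= 13 OR qty < 335 → -336
bin=R34: weight >= 13 OR qty < 335 → -58
bin=R42: weight >= 13 OR qty < 335 → -579
bin=R45: weight >= 13 OR qty < 335 → -329
bin=R49: weight >= 35 AND qty <= 199 → 432
bin=R59: weight >= 33 AND aisle <> 'A1' → -366
bin=R61: weight >= 13 OR qty < 335 → -447
bin=R78: weight >= 33 AND aisle <> 'A1' → -358
bin=R85: weight >= 33 AND aisle <> 'A1' → -755
bin=R97: weight >= 13 OR qty < 335 → -302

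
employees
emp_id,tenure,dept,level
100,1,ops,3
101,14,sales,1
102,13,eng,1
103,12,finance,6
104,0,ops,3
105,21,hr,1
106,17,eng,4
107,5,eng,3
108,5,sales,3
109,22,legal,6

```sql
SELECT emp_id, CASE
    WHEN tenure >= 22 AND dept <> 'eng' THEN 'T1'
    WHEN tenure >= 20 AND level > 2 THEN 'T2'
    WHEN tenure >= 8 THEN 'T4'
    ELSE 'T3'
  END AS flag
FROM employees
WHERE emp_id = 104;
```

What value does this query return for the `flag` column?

T3

emp_id = 104: tenure=0, dept=ops, level=3.
tenure >= 22 AND dept <> 'eng' → false
tenure >= 20 AND level > 2 → false
tenure >= 8 → false
No prior WHEN matched → ELSE → T3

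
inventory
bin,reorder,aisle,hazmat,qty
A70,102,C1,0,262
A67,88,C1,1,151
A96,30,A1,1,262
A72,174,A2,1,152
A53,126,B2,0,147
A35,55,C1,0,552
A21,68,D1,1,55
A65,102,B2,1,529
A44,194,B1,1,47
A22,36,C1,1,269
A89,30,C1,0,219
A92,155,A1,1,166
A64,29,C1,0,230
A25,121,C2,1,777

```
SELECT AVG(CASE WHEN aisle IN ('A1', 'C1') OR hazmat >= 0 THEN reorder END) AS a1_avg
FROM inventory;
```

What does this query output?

bin=A70: ✓ → 102
bin=A67: ✓ → 88
bin=A96: ✓ → 30
bin=A72: ✓ → 174
bin=A53: ✓ → 126
bin=A35: ✓ → 55
bin=A21: ✓ → 68
bin=A65: ✓ → 102
bin=A44: ✓ → 194
bin=A22: ✓ → 36
bin=A89: ✓ → 30
bin=A92: ✓ → 155
bin=A64: ✓ → 29
bin=A25: ✓ → 121
a1_avg = (102 + 88 + 30 + 174 + 126 + 55 + 68 + 102 + 194 + 36 + 30 + 155 + 29 + 121) / 14 = 93.5714285714

93.5714285714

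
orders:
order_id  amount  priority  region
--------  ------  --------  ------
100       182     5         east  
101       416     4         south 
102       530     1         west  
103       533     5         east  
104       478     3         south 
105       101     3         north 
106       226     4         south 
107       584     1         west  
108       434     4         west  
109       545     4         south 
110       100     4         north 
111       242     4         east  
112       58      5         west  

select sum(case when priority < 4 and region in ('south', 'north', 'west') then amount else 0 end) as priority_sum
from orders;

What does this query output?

1693

order_id=100: ✗
order_id=101: ✗
order_id=102: ✓ → 530
order_id=103: ✗
order_id=104: ✓ → 478
order_id=105: ✓ → 101
order_id=106: ✗
order_id=107: ✓ → 584
order_id=108: ✗
order_id=109: ✗
order_id=110: ✗
order_id=111: ✗
order_id=112: ✗
priority_sum = 530 + 478 + 101 + 584 = 1693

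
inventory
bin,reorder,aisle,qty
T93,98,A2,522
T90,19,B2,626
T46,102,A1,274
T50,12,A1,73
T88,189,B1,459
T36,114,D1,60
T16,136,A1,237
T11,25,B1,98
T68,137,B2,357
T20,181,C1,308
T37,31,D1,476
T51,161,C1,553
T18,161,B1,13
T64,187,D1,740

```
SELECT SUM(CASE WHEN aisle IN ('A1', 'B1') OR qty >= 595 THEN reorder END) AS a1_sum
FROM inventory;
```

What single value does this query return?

bin=T93: ✗
bin=T90: ✓ → 19
bin=T46: ✓ → 102
bin=T50: ✓ → 12
bin=T88: ✓ → 189
bin=T36: ✗
bin=T16: ✓ → 136
bin=T11: ✓ → 25
bin=T68: ✗
bin=T20: ✗
bin=T37: ✗
bin=T51: ✗
bin=T18: ✓ → 161
bin=T64: ✓ → 187
a1_sum = 19 + 102 + 12 + 189 + 136 + 25 + 161 + 187 = 831

831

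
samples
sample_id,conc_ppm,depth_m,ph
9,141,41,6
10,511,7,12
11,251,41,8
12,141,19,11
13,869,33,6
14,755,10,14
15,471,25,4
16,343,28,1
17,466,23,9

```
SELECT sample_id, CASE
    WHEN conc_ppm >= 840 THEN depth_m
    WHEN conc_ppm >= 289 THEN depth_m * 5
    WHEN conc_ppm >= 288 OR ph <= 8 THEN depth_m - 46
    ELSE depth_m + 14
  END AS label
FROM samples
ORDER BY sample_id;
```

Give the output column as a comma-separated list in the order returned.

sample_id=9: conc_ppm >= 288 OR ph <= 8 → -5
sample_id=10: conc_ppm >= 289 → 35
sample_id=11: conc_ppm >= 288 OR ph <= 8 → -5
sample_id=12: ELSE → 33
sample_id=13: conc_ppm >= 840 → 33
sample_id=14: conc_ppm >= 289 → 50
sample_id=15: conc_ppm >= 289 → 125
sample_id=16: conc_ppm >= 289 → 140
sample_id=17: conc_ppm >= 289 → 115

-5, 35, -5, 33, 33, 50, 125, 140, 115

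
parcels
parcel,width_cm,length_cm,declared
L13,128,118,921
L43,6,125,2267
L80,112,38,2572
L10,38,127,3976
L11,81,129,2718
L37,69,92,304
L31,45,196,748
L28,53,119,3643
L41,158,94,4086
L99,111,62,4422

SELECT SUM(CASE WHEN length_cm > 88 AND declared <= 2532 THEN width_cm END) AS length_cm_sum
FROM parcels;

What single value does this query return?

parcel=L13: ✓ → 128
parcel=L43: ✓ → 6
parcel=L80: ✗
parcel=L10: ✗
parcel=L11: ✗
parcel=L37: ✓ → 69
parcel=L31: ✓ → 45
parcel=L28: ✗
parcel=L41: ✗
parcel=L99: ✗
length_cm_sum = 128 + 6 + 69 + 45 = 248

248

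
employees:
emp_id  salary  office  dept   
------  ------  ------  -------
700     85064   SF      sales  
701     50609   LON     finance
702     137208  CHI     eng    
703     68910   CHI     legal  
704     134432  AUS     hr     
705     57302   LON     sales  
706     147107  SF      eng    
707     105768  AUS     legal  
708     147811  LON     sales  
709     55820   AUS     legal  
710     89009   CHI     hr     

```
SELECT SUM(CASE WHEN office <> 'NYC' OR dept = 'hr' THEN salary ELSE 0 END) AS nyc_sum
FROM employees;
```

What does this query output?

1079040

emp_id=700: ✓ → 85064
emp_id=701: ✓ → 50609
emp_id=702: ✓ → 137208
emp_id=703: ✓ → 68910
emp_id=704: ✓ → 134432
emp_id=705: ✓ → 57302
emp_id=706: ✓ → 147107
emp_id=707: ✓ → 105768
emp_id=708: ✓ → 147811
emp_id=709: ✓ → 55820
emp_id=710: ✓ → 89009
nyc_sum = 85064 + 50609 + 137208 + 68910 + 134432 + 57302 + 147107 + 105768 + 147811 + 55820 + 89009 = 1079040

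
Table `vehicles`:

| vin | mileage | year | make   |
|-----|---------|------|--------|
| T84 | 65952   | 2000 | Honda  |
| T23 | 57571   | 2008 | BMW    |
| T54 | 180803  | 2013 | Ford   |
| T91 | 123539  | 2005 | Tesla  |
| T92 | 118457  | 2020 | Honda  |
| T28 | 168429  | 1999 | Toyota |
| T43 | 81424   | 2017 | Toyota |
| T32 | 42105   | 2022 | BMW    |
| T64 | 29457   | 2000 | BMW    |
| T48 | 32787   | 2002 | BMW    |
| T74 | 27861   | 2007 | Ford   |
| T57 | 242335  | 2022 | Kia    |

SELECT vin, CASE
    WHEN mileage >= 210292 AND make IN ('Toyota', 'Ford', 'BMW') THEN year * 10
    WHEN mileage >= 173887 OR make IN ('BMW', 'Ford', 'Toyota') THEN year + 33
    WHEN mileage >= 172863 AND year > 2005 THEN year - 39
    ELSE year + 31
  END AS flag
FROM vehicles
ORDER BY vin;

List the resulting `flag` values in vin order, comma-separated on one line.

2041, 2032, 2055, 2050, 2035, 2046, 2055, 2033, 2040, 2031, 2036, 2051

vin=T23: mileage >= 173887 OR make IN ('BMW', 'Ford', 'Toyota') → 2041
vin=T28: mileage >= 173887 OR make IN ('BMW', 'Ford', 'Toyota') → 2032
vin=T32: mileage >= 173887 OR make IN ('BMW', 'Ford', 'Toyota') → 2055
vin=T43: mileage >= 173887 OR make IN ('BMW', 'Ford', 'Toyota') → 2050
vin=T48: mileage >= 173887 OR make IN ('BMW', 'Ford', 'Toyota') → 2035
vin=T54: mileage >= 173887 OR make IN ('BMW', 'Ford', 'Toyota') → 2046
vin=T57: mileage >= 173887 OR make IN ('BMW', 'Ford', 'Toyota') → 2055
vin=T64: mileage >= 173887 OR make IN ('BMW', 'Ford', 'Toyota') → 2033
vin=T74: mileage >= 173887 OR make IN ('BMW', 'Ford', 'Toyota') → 2040
vin=T84: ELSE → 2031
vin=T91: ELSE → 2036
vin=T92: ELSE → 2051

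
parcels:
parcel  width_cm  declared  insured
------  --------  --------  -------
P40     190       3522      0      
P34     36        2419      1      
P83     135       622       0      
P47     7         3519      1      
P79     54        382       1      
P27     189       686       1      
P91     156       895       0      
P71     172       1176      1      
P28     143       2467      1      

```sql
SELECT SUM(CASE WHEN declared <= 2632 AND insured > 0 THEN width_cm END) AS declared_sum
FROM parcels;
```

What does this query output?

594

parcel=P40: ✗
parcel=P34: ✓ → 36
parcel=P83: ✗
parcel=P47: ✗
parcel=P79: ✓ → 54
parcel=P27: ✓ → 189
parcel=P91: ✗
parcel=P71: ✓ → 172
parcel=P28: ✓ → 143
declared_sum = 36 + 54 + 189 + 172 + 143 = 594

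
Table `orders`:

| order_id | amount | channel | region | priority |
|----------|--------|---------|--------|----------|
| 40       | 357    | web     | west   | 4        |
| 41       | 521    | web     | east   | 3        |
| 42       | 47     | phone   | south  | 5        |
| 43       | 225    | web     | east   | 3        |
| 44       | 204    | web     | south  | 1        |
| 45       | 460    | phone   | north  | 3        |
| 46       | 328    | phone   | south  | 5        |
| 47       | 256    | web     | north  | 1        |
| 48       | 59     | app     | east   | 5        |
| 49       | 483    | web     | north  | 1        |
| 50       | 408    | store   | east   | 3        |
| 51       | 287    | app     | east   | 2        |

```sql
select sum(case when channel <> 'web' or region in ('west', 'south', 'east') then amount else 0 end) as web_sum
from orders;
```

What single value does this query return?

order_id=40: ✓ → 357
order_id=41: ✓ → 521
order_id=42: ✓ → 47
order_id=43: ✓ → 225
order_id=44: ✓ → 204
order_id=45: ✓ → 460
order_id=46: ✓ → 328
order_id=47: ✗
order_id=48: ✓ → 59
order_id=49: ✗
order_id=50: ✓ → 408
order_id=51: ✓ → 287
web_sum = 357 + 521 + 47 + 225 + 204 + 460 + 328 + 59 + 408 + 287 = 2896

2896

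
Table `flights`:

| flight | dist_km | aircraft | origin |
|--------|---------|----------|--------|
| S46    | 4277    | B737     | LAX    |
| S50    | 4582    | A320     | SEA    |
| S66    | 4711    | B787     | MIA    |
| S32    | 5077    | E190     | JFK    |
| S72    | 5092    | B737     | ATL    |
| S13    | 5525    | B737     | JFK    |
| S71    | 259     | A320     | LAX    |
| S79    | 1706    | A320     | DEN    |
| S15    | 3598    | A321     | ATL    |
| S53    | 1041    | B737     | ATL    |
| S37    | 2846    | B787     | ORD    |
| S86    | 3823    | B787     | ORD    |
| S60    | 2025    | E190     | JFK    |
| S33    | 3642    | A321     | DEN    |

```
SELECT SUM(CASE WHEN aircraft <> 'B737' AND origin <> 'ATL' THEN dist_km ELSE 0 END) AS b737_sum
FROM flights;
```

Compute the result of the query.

flight=S46: ✗
flight=S50: ✓ → 4582
flight=S66: ✓ → 4711
flight=S32: ✓ → 5077
flight=S72: ✗
flight=S13: ✗
flight=S71: ✓ → 259
flight=S79: ✓ → 1706
flight=S15: ✗
flight=S53: ✗
flight=S37: ✓ → 2846
flight=S86: ✓ → 3823
flight=S60: ✓ → 2025
flight=S33: ✓ → 3642
b737_sum = 4582 + 4711 + 5077 + 259 + 1706 + 2846 + 3823 + 2025 + 3642 = 28671

28671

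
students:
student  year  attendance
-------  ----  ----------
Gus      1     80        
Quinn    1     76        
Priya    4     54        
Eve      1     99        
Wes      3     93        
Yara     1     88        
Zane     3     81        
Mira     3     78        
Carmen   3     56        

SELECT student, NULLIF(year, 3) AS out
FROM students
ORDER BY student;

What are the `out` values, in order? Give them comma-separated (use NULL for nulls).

NULL, 1, 1, NULL, 4, 1, NULL, 1, NULL

student=Carmen: year=3 vs 3: equal → NULL
student=Eve: year=1 vs 3: differ → 1
student=Gus: year=1 vs 3: differ → 1
student=Mira: year=3 vs 3: equal → NULL
student=Priya: year=4 vs 3: differ → 4
student=Quinn: year=1 vs 3: differ → 1
student=Wes: year=3 vs 3: equal → NULL
student=Yara: year=1 vs 3: differ → 1
student=Zane: year=3 vs 3: equal → NULL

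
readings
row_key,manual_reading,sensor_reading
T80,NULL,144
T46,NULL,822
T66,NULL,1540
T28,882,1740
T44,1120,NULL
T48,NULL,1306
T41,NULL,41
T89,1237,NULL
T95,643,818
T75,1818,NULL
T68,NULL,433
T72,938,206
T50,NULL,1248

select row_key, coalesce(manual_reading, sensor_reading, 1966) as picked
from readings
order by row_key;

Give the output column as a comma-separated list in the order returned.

882, 41, 1120, 822, 1306, 1248, 1540, 433, 938, 1818, 144, 1237, 643

row_key=T28: manual_reading=882 → 882
row_key=T41: manual_reading=NULL, sensor_reading=41 → 41
row_key=T44: manual_reading=1120 → 1120
row_key=T46: manual_reading=NULL, sensor_reading=822 → 822
row_key=T48: manual_reading=NULL, sensor_reading=1306 → 1306
row_key=T50: manual_reading=NULL, sensor_reading=1248 → 1248
row_key=T66: manual_reading=NULL, sensor_reading=1540 → 1540
row_key=T68: manual_reading=NULL, sensor_reading=433 → 433
row_key=T72: manual_reading=938 → 938
row_key=T75: manual_reading=1818 → 1818
row_key=T80: manual_reading=NULL, sensor_reading=144 → 144
row_key=T89: manual_reading=1237 → 1237
row_key=T95: manual_reading=643 → 643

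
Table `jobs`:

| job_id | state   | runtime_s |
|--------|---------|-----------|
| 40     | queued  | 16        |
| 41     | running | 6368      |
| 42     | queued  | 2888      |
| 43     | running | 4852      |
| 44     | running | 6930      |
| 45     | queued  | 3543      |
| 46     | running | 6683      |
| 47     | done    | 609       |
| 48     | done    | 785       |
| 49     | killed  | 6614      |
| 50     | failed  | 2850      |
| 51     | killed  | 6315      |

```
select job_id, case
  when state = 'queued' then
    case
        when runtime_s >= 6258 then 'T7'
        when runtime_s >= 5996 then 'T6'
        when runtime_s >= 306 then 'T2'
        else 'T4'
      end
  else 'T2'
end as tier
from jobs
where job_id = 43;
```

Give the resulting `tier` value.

T2

job_id = 43: state=running, runtime_s=4852.
state='running' → outer ELSE → T2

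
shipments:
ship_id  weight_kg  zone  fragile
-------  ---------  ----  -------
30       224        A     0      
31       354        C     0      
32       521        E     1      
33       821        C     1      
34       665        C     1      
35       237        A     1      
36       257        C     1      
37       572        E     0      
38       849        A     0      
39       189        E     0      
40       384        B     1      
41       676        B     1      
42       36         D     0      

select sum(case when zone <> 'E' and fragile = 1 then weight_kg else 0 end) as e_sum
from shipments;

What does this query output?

3040

ship_id=30: ✗
ship_id=31: ✗
ship_id=32: ✗
ship_id=33: ✓ → 821
ship_id=34: ✓ → 665
ship_id=35: ✓ → 237
ship_id=36: ✓ → 257
ship_id=37: ✗
ship_id=38: ✗
ship_id=39: ✗
ship_id=40: ✓ → 384
ship_id=41: ✓ → 676
ship_id=42: ✗
e_sum = 821 + 665 + 237 + 257 + 384 + 676 = 3040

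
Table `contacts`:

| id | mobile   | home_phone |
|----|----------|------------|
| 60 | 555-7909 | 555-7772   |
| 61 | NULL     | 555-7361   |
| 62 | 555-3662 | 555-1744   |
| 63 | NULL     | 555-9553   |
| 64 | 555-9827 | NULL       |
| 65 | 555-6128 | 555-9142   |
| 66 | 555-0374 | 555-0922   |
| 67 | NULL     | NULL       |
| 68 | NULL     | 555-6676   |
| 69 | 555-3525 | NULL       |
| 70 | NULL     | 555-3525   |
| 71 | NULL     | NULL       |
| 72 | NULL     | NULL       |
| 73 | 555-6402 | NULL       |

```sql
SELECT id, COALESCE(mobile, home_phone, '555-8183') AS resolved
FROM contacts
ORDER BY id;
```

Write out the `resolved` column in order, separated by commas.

555-7909, 555-7361, 555-3662, 555-9553, 555-9827, 555-6128, 555-0374, 555-8183, 555-6676, 555-3525, 555-3525, 555-8183, 555-8183, 555-6402

id=60: mobile=555-7909 → 555-7909
id=61: mobile=NULL, home_phone=555-7361 → 555-7361
id=62: mobile=555-3662 → 555-3662
id=63: mobile=NULL, home_phone=555-9553 → 555-9553
id=64: mobile=555-9827 → 555-9827
id=65: mobile=555-6128 → 555-6128
id=66: mobile=555-0374 → 555-0374
id=67: mobile=NULL, home_phone=NULL, → literal 555-8183 → 555-8183
id=68: mobile=NULL, home_phone=555-6676 → 555-6676
id=69: mobile=555-3525 → 555-3525
id=70: mobile=NULL, home_phone=555-3525 → 555-3525
id=71: mobile=NULL, home_phone=NULL, → literal 555-8183 → 555-8183
id=72: mobile=NULL, home_phone=NULL, → literal 555-8183 → 555-8183
id=73: mobile=555-6402 → 555-6402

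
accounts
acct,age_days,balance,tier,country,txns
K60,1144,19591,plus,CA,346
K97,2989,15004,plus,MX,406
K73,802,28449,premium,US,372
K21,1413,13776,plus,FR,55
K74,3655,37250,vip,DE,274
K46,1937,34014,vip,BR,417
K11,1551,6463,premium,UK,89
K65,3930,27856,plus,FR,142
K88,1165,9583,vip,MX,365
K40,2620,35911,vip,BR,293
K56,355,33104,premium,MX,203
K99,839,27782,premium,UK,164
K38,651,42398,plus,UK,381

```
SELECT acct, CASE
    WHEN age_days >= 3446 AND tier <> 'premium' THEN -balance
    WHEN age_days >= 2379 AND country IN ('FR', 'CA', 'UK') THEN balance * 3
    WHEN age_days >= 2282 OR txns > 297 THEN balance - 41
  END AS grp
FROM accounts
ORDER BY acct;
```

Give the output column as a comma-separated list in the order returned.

NULL, NULL, 42357, 35870, 33973, NULL, 19550, -27856, 28408, -37250, 9542, 14963, NULL

acct=K11: (no match → NULL) → NULL
acct=K21: (no match → NULL) → NULL
acct=K38: age_days >= 2282 OR txns > 297 → 42357
acct=K40: age_days >= 2282 OR txns > 297 → 35870
acct=K46: age_days >= 2282 OR txns > 297 → 33973
acct=K56: (no match → NULL) → NULL
acct=K60: age_days >= 2282 OR txns > 297 → 19550
acct=K65: age_days >= 3446 AND tier <> 'premium' → -27856
acct=K73: age_days >= 2282 OR txns > 297 → 28408
acct=K74: age_days >= 3446 AND tier <> 'premium' → -37250
acct=K88: age_days >= 2282 OR txns > 297 → 9542
acct=K97: age_days >= 2282 OR txns > 297 → 14963
acct=K99: (no match → NULL) → NULL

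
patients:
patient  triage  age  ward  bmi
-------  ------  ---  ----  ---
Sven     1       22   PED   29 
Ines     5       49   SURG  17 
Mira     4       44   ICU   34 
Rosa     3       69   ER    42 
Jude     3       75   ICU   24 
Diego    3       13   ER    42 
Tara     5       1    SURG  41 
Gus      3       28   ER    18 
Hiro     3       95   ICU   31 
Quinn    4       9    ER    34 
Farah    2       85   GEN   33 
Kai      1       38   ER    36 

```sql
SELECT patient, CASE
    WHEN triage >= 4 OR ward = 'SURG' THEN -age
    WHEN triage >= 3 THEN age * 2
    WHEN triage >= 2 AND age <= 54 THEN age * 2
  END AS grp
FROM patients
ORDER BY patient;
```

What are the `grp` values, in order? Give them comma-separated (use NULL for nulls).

patient=Diego: triage >= 3 → 26
patient=Farah: (no match → NULL) → NULL
patient=Gus: triage >= 3 → 56
patient=Hiro: triage >= 3 → 190
patient=Ines: triage >= 4 OR ward = 'SURG' → -49
patient=Jude: triage >= 3 → 150
patient=Kai: (no match → NULL) → NULL
patient=Mira: triage >= 4 OR ward = 'SURG' → -44
patient=Quinn: triage >= 4 OR ward = 'SURG' → -9
patient=Rosa: triage >= 3 → 138
patient=Sven: (no match → NULL) → NULL
patient=Tara: triage >= 4 OR ward = 'SURG' → -1

26, NULL, 56, 190, -49, 150, NULL, -44, -9, 138, NULL, -1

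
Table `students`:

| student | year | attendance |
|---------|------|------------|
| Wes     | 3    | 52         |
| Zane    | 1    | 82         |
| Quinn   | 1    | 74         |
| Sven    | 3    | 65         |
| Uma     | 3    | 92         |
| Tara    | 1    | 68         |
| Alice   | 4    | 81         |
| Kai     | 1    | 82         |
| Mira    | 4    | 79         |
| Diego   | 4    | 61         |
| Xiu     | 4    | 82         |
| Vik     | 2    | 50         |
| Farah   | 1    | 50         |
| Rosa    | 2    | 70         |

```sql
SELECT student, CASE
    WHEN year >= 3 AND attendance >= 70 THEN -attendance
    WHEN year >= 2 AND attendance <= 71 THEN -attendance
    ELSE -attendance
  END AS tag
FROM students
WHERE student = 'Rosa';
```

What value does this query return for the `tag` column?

student = Rosa: year=2, attendance=70.
year >= 3 AND attendance >= 70 → false
year >= 2 AND attendance <= 71 → true → -70

-70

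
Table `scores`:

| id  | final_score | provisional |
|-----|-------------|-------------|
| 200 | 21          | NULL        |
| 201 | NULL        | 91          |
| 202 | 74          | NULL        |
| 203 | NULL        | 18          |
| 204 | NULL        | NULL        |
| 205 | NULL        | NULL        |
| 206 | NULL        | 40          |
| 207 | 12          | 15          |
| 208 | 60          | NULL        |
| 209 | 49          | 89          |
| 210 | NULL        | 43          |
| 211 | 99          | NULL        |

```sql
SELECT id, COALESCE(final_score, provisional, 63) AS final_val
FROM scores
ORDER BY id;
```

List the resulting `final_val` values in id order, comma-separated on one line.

id=200: final_score=21 → 21
id=201: final_score=NULL, provisional=91 → 91
id=202: final_score=74 → 74
id=203: final_score=NULL, provisional=18 → 18
id=204: final_score=NULL, provisional=NULL, → literal 63 → 63
id=205: final_score=NULL, provisional=NULL, → literal 63 → 63
id=206: final_score=NULL, provisional=40 → 40
id=207: final_score=12 → 12
id=208: final_score=60 → 60
id=209: final_score=49 → 49
id=210: final_score=NULL, provisional=43 → 43
id=211: final_score=99 → 99

21, 91, 74, 18, 63, 63, 40, 12, 60, 49, 43, 99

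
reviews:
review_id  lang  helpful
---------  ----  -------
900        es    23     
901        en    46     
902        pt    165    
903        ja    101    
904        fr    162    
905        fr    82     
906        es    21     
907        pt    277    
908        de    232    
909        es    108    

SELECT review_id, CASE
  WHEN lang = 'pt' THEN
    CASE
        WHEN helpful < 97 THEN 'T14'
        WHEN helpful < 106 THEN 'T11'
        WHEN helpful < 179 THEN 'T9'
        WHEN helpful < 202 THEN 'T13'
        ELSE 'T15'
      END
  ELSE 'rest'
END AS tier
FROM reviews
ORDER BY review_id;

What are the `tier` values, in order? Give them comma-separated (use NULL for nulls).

review_id=900: lang='es' → outer ELSE → rest
review_id=901: lang='en' → outer ELSE → rest
review_id=902: lang='pt' → inner[helpful < 179] → T9
review_id=903: lang='ja' → outer ELSE → rest
review_id=904: lang='fr' → outer ELSE → rest
review_id=905: lang='fr' → outer ELSE → rest
review_id=906: lang='es' → outer ELSE → rest
review_id=907: lang='pt' → inner[ELSE] → T15
review_id=908: lang='de' → outer ELSE → rest
review_id=909: lang='es' → outer ELSE → rest

rest, rest, T9, rest, rest, rest, rest, T15, rest, rest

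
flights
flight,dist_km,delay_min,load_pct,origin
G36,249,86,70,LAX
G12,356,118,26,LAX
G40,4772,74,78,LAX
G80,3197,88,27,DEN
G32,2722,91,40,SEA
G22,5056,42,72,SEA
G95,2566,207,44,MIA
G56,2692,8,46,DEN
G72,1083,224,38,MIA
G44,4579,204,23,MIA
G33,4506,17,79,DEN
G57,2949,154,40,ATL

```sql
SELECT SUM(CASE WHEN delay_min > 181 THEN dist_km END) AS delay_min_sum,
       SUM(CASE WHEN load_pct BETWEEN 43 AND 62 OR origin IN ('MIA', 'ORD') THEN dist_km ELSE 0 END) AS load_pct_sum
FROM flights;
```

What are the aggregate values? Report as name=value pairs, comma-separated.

[delay_min_sum: delay_min > 181]
flight=G36: ✗
flight=G12: ✗
flight=G40: ✗
flight=G80: ✗
flight=G32: ✗
flight=G22: ✗
flight=G95: ✓ → 2566
flight=G56: ✗
flight=G72: ✓ → 1083
flight=G44: ✓ → 4579
flight=G33: ✗
flight=G57: ✗
delay_min_sum = 2566 + 1083 + 4579 = 8228
—
[load_pct_sum: load_pct BETWEEN 43 AND 62 OR origin IN ('MIA', 'ORD')]
flight=G36: ✗
flight=G12: ✗
flight=G40: ✗
flight=G80: ✗
flight=G32: ✗
flight=G22: ✗
flight=G95: ✓ → 2566
flight=G56: ✓ → 2692
flight=G72: ✓ → 1083
flight=G44: ✓ → 4579
flight=G33: ✗
flight=G57: ✗
load_pct_sum = 2566 + 2692 + 1083 + 4579 = 10920

delay_min_sum=8228, load_pct_sum=10920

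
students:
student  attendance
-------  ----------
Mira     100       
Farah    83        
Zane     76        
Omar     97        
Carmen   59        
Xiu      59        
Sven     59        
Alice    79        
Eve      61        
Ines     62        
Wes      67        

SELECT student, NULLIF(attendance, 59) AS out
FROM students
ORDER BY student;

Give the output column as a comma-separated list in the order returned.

79, NULL, 61, 83, 62, 100, 97, NULL, 67, NULL, 76

student=Alice: attendance=79 vs 59: differ → 79
student=Carmen: attendance=59 vs 59: equal → NULL
student=Eve: attendance=61 vs 59: differ → 61
student=Farah: attendance=83 vs 59: differ → 83
student=Ines: attendance=62 vs 59: differ → 62
student=Mira: attendance=100 vs 59: differ → 100
student=Omar: attendance=97 vs 59: differ → 97
student=Sven: attendance=59 vs 59: equal → NULL
student=Wes: attendance=67 vs 59: differ → 67
student=Xiu: attendance=59 vs 59: equal → NULL
student=Zane: attendance=76 vs 59: differ → 76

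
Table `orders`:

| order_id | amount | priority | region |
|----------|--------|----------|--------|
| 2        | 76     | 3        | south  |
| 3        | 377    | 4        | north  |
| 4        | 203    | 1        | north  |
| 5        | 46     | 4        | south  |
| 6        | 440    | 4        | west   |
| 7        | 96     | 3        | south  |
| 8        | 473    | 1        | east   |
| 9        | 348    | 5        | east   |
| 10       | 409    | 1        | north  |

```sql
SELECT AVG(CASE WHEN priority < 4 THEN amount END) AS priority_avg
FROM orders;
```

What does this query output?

251.4

order_id=2: ✓ → 76
order_id=3: ✗
order_id=4: ✓ → 203
order_id=5: ✗
order_id=6: ✗
order_id=7: ✓ → 96
order_id=8: ✓ → 473
order_id=9: ✗
order_id=10: ✓ → 409
priority_avg = (76 + 203 + 96 + 473 + 409) / 5 = 251.4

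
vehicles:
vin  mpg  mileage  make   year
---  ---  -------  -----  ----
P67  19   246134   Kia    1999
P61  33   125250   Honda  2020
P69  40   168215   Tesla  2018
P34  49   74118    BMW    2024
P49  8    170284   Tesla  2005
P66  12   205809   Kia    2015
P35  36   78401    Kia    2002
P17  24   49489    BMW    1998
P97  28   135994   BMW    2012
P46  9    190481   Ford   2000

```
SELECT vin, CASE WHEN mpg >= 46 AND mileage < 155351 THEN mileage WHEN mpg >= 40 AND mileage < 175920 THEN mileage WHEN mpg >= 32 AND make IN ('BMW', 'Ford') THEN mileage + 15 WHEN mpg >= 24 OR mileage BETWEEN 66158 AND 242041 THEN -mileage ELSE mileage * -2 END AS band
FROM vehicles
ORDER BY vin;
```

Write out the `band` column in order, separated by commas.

vin=P17: mpg >= 24 OR mileage BETWEEN 66158 AND 242041 → -49489
vin=P34: mpg >= 46 AND mileage < 155351 → 74118
vin=P35: mpg >= 24 OR mileage BETWEEN 66158 AND 242041 → -78401
vin=P46: mpg >= 24 OR mileage BETWEEN 66158 AND 242041 → -190481
vin=P49: mpg >= 24 OR mileage BETWEEN 66158 AND 242041 → -170284
vin=P61: mpg >= 24 OR mileage BETWEEN 66158 AND 242041 → -125250
vin=P66: mpg >= 24 OR mileage BETWEEN 66158 AND 242041 → -205809
vin=P67: ELSE → -492268
vin=P69: mpg >= 40 AND mileage < 175920 → 168215
vin=P97: mpg >= 24 OR mileage BETWEEN 66158 AND 242041 → -135994

-49489, 74118, -78401, -190481, -170284, -125250, -205809, -492268, 168215, -135994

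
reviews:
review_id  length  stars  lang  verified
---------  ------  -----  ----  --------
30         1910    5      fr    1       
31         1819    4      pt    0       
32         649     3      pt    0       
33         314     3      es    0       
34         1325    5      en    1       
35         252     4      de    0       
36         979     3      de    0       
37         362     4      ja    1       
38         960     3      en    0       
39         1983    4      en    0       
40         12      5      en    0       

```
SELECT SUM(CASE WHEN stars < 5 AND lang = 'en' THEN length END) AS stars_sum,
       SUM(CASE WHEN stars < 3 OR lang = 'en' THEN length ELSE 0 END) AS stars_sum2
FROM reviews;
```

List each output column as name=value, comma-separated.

[stars_sum: stars < 5 AND lang = 'en']
review_id=30: ✗
review_id=31: ✗
review_id=32: ✗
review_id=33: ✗
review_id=34: ✗
review_id=35: ✗
review_id=36: ✗
review_id=37: ✗
review_id=38: ✓ → 960
review_id=39: ✓ → 1983
review_id=40: ✗
stars_sum = 960 + 1983 = 2943
—
[stars_sum2: stars < 3 OR lang = 'en']
review_id=30: ✗
review_id=31: ✗
review_id=32: ✗
review_id=33: ✗
review_id=34: ✓ → 1325
review_id=35: ✗
review_id=36: ✗
review_id=37: ✗
review_id=38: ✓ → 960
review_id=39: ✓ → 1983
review_id=40: ✓ → 12
stars_sum2 = 1325 + 960 + 1983 + 12 = 4280

stars_sum=2943, stars_sum2=4280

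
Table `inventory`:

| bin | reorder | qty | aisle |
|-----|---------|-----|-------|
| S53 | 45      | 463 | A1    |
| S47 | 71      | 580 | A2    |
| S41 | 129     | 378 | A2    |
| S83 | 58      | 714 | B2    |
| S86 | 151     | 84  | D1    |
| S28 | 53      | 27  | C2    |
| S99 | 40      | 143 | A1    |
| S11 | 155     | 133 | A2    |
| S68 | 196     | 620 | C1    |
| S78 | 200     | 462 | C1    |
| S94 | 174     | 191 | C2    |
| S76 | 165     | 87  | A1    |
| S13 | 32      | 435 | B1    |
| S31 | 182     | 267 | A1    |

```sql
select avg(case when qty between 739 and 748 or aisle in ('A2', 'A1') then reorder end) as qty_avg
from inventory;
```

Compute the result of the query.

112.4285714286

bin=S53: ✓ → 45
bin=S47: ✓ → 71
bin=S41: ✓ → 129
bin=S83: ✗
bin=S86: ✗
bin=S28: ✗
bin=S99: ✓ → 40
bin=S11: ✓ → 155
bin=S68: ✗
bin=S78: ✗
bin=S94: ✗
bin=S76: ✓ → 165
bin=S13: ✗
bin=S31: ✓ → 182
qty_avg = (45 + 71 + 129 + 40 + 155 + 165 + 182) / 7 = 112.4285714286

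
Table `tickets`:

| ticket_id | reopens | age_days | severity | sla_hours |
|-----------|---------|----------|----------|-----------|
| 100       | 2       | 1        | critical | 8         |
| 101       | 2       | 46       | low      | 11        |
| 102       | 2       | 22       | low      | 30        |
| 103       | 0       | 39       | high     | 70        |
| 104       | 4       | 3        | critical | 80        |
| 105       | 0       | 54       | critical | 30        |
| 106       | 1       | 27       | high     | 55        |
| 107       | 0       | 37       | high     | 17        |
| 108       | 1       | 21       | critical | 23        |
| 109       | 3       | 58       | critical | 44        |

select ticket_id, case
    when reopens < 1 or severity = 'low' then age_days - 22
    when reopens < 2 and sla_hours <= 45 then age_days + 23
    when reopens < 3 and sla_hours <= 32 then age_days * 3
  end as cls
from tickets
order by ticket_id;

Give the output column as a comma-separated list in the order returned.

ticket_id=100: reopens < 3 and sla_hours <= 32 → 3
ticket_id=101: reopens < 1 or severity = 'low' → 24
ticket_id=102: reopens < 1 or severity = 'low' → 0
ticket_id=103: reopens < 1 or severity = 'low' → 17
ticket_id=104: (no match → NULL) → NULL
ticket_id=105: reopens < 1 or severity = 'low' → 32
ticket_id=106: (no match → NULL) → NULL
ticket_id=107: reopens < 1 or severity = 'low' → 15
ticket_id=108: reopens < 2 and sla_hours <= 45 → 44
ticket_id=109: (no match → NULL) → NULL

3, 24, 0, 17, NULL, 32, NULL, 15, 44, NULL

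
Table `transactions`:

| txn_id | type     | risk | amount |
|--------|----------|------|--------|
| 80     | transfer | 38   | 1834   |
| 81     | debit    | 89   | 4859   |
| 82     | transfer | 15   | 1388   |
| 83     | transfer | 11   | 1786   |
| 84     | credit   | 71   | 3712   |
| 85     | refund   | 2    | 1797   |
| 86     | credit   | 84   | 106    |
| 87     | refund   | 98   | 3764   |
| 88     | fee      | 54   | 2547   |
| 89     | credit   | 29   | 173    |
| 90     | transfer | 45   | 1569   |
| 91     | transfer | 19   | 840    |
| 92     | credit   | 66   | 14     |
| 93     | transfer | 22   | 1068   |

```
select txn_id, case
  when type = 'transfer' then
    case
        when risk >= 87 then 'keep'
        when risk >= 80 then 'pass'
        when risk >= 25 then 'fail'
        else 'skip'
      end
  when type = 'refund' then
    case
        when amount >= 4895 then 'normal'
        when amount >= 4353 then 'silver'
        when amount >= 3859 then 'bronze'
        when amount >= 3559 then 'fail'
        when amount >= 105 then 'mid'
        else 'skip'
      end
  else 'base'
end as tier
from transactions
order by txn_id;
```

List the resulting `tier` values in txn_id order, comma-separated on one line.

txn_id=80: type='transfer' → inner[risk >= 25] → fail
txn_id=81: type='debit' → outer ELSE → base
txn_id=82: type='transfer' → inner[ELSE] → skip
txn_id=83: type='transfer' → inner[ELSE] → skip
txn_id=84: type='credit' → outer ELSE → base
txn_id=85: type='refund' → inner[amount >= 105] → mid
txn_id=86: type='credit' → outer ELSE → base
txn_id=87: type='refund' → inner[amount >= 3559] → fail
txn_id=88: type='fee' → outer ELSE → base
txn_id=89: type='credit' → outer ELSE → base
txn_id=90: type='transfer' → inner[risk >= 25] → fail
txn_id=91: type='transfer' → inner[ELSE] → skip
txn_id=92: type='credit' → outer ELSE → base
txn_id=93: type='transfer' → inner[ELSE] → skip

fail, base, skip, skip, base, mid, base, fail, base, base, fail, skip, base, skip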